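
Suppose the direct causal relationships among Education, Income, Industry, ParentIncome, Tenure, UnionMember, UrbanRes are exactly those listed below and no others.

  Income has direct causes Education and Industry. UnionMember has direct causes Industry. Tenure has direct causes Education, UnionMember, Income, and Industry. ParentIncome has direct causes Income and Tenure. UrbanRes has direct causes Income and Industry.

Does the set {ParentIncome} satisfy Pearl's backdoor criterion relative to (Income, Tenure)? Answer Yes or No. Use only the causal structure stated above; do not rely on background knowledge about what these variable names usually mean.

Backdoor paths from Income to Tenure (paths whose first edge points into Income):
  P1: Income <- Industry -> UnionMember -> Tenure
  P2: Income <- Industry -> Tenure
  P3: Income <- Education -> Tenure
Condition 1 (no descendant of Income in the set): FAILS — ParentIncome is a descendant of Income.
Condition 2 (every backdoor path blocked by {ParentIncome}):
  P1: open — no interior node is in the conditioning set.
  P2: open — no interior node is in the conditioning set.
  P3: open — no interior node is in the conditioning set.
{ParentIncome} does not satisfy the backdoor criterion.

No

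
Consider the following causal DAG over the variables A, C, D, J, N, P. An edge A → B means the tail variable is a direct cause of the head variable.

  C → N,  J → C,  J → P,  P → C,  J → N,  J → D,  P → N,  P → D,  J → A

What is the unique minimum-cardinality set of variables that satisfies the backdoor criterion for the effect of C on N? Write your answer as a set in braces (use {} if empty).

{J, P}

Variables eligible for adjustment (non-descendants of C, excluding C and N): {A, D, J, P}.
Backdoor paths from C to N:
  P1: C <- J -> P -> N
  P2: C <- J -> N
  P3: C <- J -> D <- P -> N
  P4: C <- P <- J -> N
  P5: C <- P -> N
  P6: C <- P -> D <- J -> N
The empty set is not sufficient: P1 (C <- J -> P -> N) has no collider blocking it and no conditioned non-collider, so it is open.
Try {J, P}:
  P1: blocked at fork node J ∈ conditioning set.
  P2: blocked at fork node J ∈ conditioning set.
  P3: blocked at fork node J ∈ conditioning set.
  P4: blocked at chain node P ∈ conditioning set.
  P5: blocked at fork node P ∈ conditioning set.
  P6: blocked at fork node P ∈ conditioning set.
{J, P} contains no descendant of C and blocks every backdoor path.
Every element of {J, P} is needed (dropping J leaves P2 open; dropping P leaves P5 open), so no proper subset is valid.
Among all size-2 subsets of the eligible variables, only {J, P} blocks every backdoor path, so it is the unique smallest valid adjustment set.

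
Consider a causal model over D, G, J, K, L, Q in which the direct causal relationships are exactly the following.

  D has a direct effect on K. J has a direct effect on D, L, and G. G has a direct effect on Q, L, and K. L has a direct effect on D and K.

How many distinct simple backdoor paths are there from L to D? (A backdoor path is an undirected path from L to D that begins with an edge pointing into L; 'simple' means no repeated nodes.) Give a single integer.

4

A backdoor path from L to D is any simple undirected path whose first edge points into L (i.e. leaves L via a parent).
Parents of L: {G, J}.
Enumerating:
  P1: L <- J -> G -> K <- D
  P2: L <- J -> D
  P3: L <- G <- J -> D
  P4: L <- G -> K <- D
That exhausts the simple backdoor paths. Count: 4.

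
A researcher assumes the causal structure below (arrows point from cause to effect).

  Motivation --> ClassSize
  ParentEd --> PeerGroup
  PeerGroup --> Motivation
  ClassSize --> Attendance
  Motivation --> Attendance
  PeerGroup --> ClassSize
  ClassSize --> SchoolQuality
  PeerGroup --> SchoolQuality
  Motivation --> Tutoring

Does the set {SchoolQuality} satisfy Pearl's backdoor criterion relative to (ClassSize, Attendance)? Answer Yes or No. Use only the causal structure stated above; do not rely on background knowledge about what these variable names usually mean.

No

Backdoor paths from ClassSize to Attendance (paths whose first edge points into ClassSize):
  P1: ClassSize <- PeerGroup -> Motivation -> Attendance
  P2: ClassSize <- Motivation -> Attendance
Condition 1 (no descendant of ClassSize in the set): FAILS — SchoolQuality is a descendant of ClassSize.
Condition 2 (every backdoor path blocked by {SchoolQuality}):
  P1: open — no interior node is in the conditioning set.
  P2: open — no interior node is in the conditioning set.
{SchoolQuality} does not satisfy the backdoor criterion.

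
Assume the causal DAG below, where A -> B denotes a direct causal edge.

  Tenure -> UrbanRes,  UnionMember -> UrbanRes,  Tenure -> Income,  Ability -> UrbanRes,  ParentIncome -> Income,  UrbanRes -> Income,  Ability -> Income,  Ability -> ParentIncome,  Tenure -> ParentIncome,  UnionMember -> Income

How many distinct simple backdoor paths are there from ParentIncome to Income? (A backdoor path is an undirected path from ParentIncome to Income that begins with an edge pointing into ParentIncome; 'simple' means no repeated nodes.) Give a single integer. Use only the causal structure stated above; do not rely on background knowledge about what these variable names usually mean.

A backdoor path from ParentIncome to Income is any simple undirected path whose first edge points into ParentIncome (i.e. leaves ParentIncome via a parent).
Parents of ParentIncome: {Ability, Tenure}.
Enumerating:
  P1: ParentIncome <- Tenure -> UrbanRes <- Ability -> Income
  P2: ParentIncome <- Tenure -> UrbanRes <- UnionMember -> Income
  P3: ParentIncome <- Tenure -> UrbanRes -> Income
  P4: ParentIncome <- Tenure -> Income
  P5: ParentIncome <- Ability -> UrbanRes <- Tenure -> Income
  P6: ParentIncome <- Ability -> UrbanRes <- UnionMember -> Income
  P7: ParentIncome <- Ability -> UrbanRes -> Income
  P8: ParentIncome <- Ability -> Income
That exhausts the simple backdoor paths. Count: 8.

8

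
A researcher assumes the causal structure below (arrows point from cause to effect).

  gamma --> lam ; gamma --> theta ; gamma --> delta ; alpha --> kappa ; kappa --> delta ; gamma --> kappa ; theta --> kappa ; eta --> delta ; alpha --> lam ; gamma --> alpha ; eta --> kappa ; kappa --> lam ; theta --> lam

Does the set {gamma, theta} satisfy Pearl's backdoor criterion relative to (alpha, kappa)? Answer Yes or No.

Backdoor paths from alpha to kappa (paths whose first edge points into alpha):
  P1: alpha <- gamma -> theta -> kappa
  P2: alpha <- gamma -> theta -> lam <- kappa
  P3: alpha <- gamma -> kappa
  P4: alpha <- gamma -> delta <- eta -> kappa
  P5: alpha <- gamma -> delta <- kappa
  P6: alpha <- gamma -> lam <- theta -> kappa
  P7: alpha <- gamma -> lam <- kappa
Condition 1 (no descendant of alpha in the set): holds — descendants of alpha are {delta, kappa, lam}; none are in {gamma, theta}.
Condition 2 (every backdoor path blocked by {gamma, theta}):
  P1: blocked at fork node gamma ∈ conditioning set.
  P2: blocked at fork node gamma ∈ conditioning set.
  P3: blocked at fork node gamma ∈ conditioning set.
  P4: blocked at fork node gamma ∈ conditioning set.
  P5: blocked at fork node gamma ∈ conditioning set.
  P6: blocked at fork node gamma ∈ conditioning set.
  P7: blocked at fork node gamma ∈ conditioning set.
{gamma, theta} satisfies the backdoor criterion.

Yes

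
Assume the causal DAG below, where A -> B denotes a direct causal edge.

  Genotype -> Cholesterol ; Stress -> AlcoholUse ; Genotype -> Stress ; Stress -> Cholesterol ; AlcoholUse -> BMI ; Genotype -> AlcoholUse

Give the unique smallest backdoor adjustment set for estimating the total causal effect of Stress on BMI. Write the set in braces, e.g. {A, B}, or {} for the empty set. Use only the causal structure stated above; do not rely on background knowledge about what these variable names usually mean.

Variables eligible for adjustment (non-descendants of Stress, excluding Stress and BMI): {Genotype}.
Backdoor paths from Stress to BMI:
  P1: Stress <- Genotype -> AlcoholUse -> BMI
The empty set is not sufficient: P1 (Stress <- Genotype -> AlcoholUse -> BMI) has no collider blocking it and no conditioned non-collider, so it is open.
Try {Genotype}:
  P1: blocked at fork node Genotype ∈ conditioning set.
{Genotype} contains no descendant of Stress and blocks every backdoor path.
{Genotype} is the unique smallest valid adjustment set.

{Genotype}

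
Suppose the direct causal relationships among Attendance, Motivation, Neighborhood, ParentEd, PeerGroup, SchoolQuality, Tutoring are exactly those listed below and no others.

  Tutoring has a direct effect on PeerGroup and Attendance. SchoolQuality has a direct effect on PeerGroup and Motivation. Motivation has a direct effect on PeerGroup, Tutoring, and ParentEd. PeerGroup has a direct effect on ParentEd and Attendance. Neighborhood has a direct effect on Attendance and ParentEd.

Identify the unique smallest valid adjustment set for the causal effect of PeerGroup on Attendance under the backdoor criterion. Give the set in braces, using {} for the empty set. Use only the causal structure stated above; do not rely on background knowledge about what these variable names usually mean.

Variables eligible for adjustment (non-descendants of PeerGroup, excluding PeerGroup and Attendance): {Motivation, Neighborhood, SchoolQuality, Tutoring}.
Backdoor paths from PeerGroup to Attendance:
  P1: PeerGroup <- SchoolQuality -> Motivation -> Tutoring -> Attendance
  P2: PeerGroup <- SchoolQuality -> Motivation -> ParentEd <- Neighborhood -> Attendance
  P3: PeerGroup <- Motivation -> Tutoring -> Attendance
  P4: PeerGroup <- Motivation -> ParentEd <- Neighborhood -> Attendance
  P5: PeerGroup <- Tutoring <- Motivation -> ParentEd <- Neighborhood -> Attendance
  P6: PeerGroup <- Tutoring -> Attendance
The empty set is not sufficient: P1 (PeerGroup <- SchoolQuality -> Motivation -> Tutoring -> Attendance) has no collider blocking it and no conditioned non-collider, so it is open.
Try {Tutoring}:
  P1: blocked at chain node Tutoring ∈ conditioning set.
  P2: blocked at collider ParentEd (neither it nor any descendant is in the conditioning set).
  P3: blocked at chain node Tutoring ∈ conditioning set.
  P4: blocked at collider ParentEd (neither it nor any descendant is in the conditioning set).
  P5: blocked at chain node Tutoring ∈ conditioning set.
  P6: blocked at fork node Tutoring ∈ conditioning set.
{Tutoring} contains no descendant of PeerGroup and blocks every backdoor path.
No other singleton works — e.g. {SchoolQuality} leaves P3 open — so {Tutoring} is the unique smallest valid adjustment set.

{Tutoring}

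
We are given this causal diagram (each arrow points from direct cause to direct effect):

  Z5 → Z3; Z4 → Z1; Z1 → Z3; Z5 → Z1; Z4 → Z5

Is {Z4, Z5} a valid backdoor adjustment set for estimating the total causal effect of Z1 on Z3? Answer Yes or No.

Backdoor paths from Z1 to Z3 (paths whose first edge points into Z1):
  P1: Z1 <- Z4 -> Z5 -> Z3
  P2: Z1 <- Z5 -> Z3
Condition 1 (no descendant of Z1 in the set): holds — descendants of Z1 are {Z3}; none are in {Z4, Z5}.
Condition 2 (every backdoor path blocked by {Z4, Z5}):
  P1: blocked at fork node Z4 ∈ conditioning set.
  P2: blocked at fork node Z5 ∈ conditioning set.
{Z4, Z5} satisfies the backdoor criterion.

Yes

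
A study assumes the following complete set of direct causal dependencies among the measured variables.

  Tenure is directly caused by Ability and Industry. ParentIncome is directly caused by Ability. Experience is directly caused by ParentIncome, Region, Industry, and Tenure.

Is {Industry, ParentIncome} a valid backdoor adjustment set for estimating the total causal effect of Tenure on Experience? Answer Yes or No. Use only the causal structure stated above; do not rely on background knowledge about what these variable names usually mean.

Yes

Backdoor paths from Tenure to Experience (paths whose first edge points into Tenure):
  P1: Tenure <- Industry -> Experience
  P2: Tenure <- Ability -> ParentIncome -> Experience
Condition 1 (no descendant of Tenure in the set): holds — descendants of Tenure are {Experience}; none are in {Industry, ParentIncome}.
Condition 2 (every backdoor path blocked by {Industry, ParentIncome}):
  P1: blocked at fork node Industry ∈ conditioning set.
  P2: blocked at chain node ParentIncome ∈ conditioning set.
{Industry, ParentIncome} satisfies the backdoor criterion.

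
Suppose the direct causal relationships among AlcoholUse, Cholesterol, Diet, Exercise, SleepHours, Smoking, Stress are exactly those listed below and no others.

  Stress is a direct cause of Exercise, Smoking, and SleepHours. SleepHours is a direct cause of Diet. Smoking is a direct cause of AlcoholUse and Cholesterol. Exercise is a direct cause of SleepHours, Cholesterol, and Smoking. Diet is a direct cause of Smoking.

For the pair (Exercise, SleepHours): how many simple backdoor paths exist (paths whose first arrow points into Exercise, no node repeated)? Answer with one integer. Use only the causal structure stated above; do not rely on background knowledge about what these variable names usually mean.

2

A backdoor path from Exercise to SleepHours is any simple undirected path whose first edge points into Exercise (i.e. leaves Exercise via a parent).
Parents of Exercise: {Stress}.
Enumerating:
  P1: Exercise <- Stress -> SleepHours
  P2: Exercise <- Stress -> Smoking <- Diet <- SleepHours
That exhausts the simple backdoor paths. Count: 2.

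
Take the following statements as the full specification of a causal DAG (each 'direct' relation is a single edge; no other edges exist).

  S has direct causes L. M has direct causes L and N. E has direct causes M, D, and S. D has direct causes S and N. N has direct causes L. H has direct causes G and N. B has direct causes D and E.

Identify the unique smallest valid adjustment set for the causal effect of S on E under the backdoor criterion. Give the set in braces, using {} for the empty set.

{L}

Variables eligible for adjustment (non-descendants of S, excluding S and E): {G, H, L, M, N}.
Backdoor paths from S to E:
  P1: S <- L -> N -> M -> E
  P2: S <- L -> N -> D -> E
  P3: S <- L -> N -> D -> B <- E
  P4: S <- L -> M <- N -> D -> E
  P5: S <- L -> M <- N -> D -> B <- E
  P6: S <- L -> M -> E
The empty set is not sufficient: P1 (S <- L -> N -> M -> E) has no collider blocking it and no conditioned non-collider, so it is open.
Try {L}:
  P1: blocked at fork node L ∈ conditioning set.
  P2: blocked at fork node L ∈ conditioning set.
  P3: blocked at fork node L ∈ conditioning set.
  P4: blocked at fork node L ∈ conditioning set.
  P5: blocked at fork node L ∈ conditioning set.
  P6: blocked at fork node L ∈ conditioning set.
{L} contains no descendant of S and blocks every backdoor path.
No other singleton works — e.g. {N} leaves P6 open — so {L} is the unique smallest valid adjustment set.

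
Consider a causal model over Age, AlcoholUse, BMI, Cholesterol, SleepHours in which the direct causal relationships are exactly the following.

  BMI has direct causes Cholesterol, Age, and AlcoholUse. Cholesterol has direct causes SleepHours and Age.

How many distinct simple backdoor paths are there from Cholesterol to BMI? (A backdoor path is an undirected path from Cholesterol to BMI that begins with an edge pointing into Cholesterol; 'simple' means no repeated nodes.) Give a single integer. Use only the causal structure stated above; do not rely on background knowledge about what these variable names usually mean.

A backdoor path from Cholesterol to BMI is any simple undirected path whose first edge points into Cholesterol (i.e. leaves Cholesterol via a parent).
Parents of Cholesterol: {Age, SleepHours}.
Enumerating:
  P1: Cholesterol <- Age -> BMI
That exhausts the simple backdoor paths. Count: 1.

1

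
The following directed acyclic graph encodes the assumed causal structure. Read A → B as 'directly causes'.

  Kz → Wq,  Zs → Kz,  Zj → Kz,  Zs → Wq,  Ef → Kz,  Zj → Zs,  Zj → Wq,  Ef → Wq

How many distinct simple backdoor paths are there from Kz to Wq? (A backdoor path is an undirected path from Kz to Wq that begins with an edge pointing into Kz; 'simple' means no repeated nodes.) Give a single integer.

A backdoor path from Kz to Wq is any simple undirected path whose first edge points into Kz (i.e. leaves Kz via a parent).
Parents of Kz: {Ef, Zj, Zs}.
Enumerating:
  P1: Kz <- Zj -> Zs -> Wq
  P2: Kz <- Zj -> Wq
  P3: Kz <- Ef -> Wq
  P4: Kz <- Zs <- Zj -> Wq
  P5: Kz <- Zs -> Wq
That exhausts the simple backdoor paths. Count: 5.

5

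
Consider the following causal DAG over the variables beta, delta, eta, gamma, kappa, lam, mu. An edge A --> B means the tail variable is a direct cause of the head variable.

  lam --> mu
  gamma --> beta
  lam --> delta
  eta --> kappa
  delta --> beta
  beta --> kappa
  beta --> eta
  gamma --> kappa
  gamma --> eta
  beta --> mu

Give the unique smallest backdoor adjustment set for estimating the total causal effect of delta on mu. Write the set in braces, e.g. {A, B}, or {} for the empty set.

Variables eligible for adjustment (non-descendants of delta, excluding delta and mu): {gamma, lam}.
Backdoor paths from delta to mu:
  P1: delta <- lam -> mu
The empty set is not sufficient: P1 (delta <- lam -> mu) has no collider blocking it and no conditioned non-collider, so it is open.
Try {lam}:
  P1: blocked at fork node lam ∈ conditioning set.
{lam} contains no descendant of delta and blocks every backdoor path.
No other singleton works — e.g. {gamma} leaves P1 open — so {lam} is the unique smallest valid adjustment set.

{lam}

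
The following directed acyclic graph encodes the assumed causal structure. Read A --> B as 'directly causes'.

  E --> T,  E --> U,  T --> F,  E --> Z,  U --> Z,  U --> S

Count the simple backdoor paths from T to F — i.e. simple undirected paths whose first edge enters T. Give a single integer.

0

A backdoor path from T to F is any simple undirected path whose first edge points into T (i.e. leaves T via a parent).
Parents of T: {E}.
No simple path from any parent of T reaches F without revisiting T, so there are no backdoor paths.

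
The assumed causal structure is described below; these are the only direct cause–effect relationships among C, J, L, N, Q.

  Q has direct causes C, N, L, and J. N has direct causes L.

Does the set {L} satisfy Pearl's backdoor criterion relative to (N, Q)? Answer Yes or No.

Yes

Backdoor paths from N to Q (paths whose first edge points into N):
  P1: N <- L -> Q
Condition 1 (no descendant of N in the set): holds — descendants of N are {Q}; none are in {L}.
Condition 2 (every backdoor path blocked by {L}):
  P1: blocked at fork node L ∈ conditioning set.
{L} satisfies the backdoor criterion.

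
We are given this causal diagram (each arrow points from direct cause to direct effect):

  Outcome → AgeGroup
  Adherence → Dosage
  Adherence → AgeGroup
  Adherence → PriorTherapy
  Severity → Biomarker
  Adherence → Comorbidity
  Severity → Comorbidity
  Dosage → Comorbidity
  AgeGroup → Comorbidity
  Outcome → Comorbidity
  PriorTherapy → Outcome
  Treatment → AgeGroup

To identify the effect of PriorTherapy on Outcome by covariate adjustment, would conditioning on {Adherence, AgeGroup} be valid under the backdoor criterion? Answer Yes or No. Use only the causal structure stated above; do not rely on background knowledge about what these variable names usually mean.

Backdoor paths from PriorTherapy to Outcome (paths whose first edge points into PriorTherapy):
  P1: PriorTherapy <- Adherence -> AgeGroup <- Outcome
  P2: PriorTherapy <- Adherence -> AgeGroup -> Comorbidity <- Outcome
  P3: PriorTherapy <- Adherence -> Dosage -> Comorbidity <- Outcome
  P4: PriorTherapy <- Adherence -> Dosage -> Comorbidity <- AgeGroup <- Outcome
  P5: PriorTherapy <- Adherence -> Comorbidity <- Outcome
  P6: PriorTherapy <- Adherence -> Comorbidity <- AgeGroup <- Outcome
Condition 1 (no descendant of PriorTherapy in the set): FAILS — AgeGroup is a descendant of PriorTherapy.
Condition 2 (every backdoor path blocked by {Adherence, AgeGroup}):
  P1: blocked at fork node Adherence ∈ conditioning set.
  P2: blocked at fork node Adherence ∈ conditioning set.
  P3: blocked at fork node Adherence ∈ conditioning set.
  P4: blocked at fork node Adherence ∈ conditioning set.
  P5: blocked at fork node Adherence ∈ conditioning set.
  P6: blocked at fork node Adherence ∈ conditioning set.
{Adherence, AgeGroup} does not satisfy the backdoor criterion.

No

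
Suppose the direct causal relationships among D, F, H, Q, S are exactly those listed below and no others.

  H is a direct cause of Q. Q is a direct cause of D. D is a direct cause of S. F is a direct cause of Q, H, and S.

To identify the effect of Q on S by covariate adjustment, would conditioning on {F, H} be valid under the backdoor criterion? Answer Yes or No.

Backdoor paths from Q to S (paths whose first edge points into Q):
  P1: Q <- F -> S
  P2: Q <- H <- F -> S
Condition 1 (no descendant of Q in the set): holds — descendants of Q are {D, S}; none are in {F, H}.
Condition 2 (every backdoor path blocked by {F, H}):
  P1: blocked at fork node F ∈ conditioning set.
  P2: blocked at chain node H ∈ conditioning set.
{F, H} satisfies the backdoor criterion.

Yes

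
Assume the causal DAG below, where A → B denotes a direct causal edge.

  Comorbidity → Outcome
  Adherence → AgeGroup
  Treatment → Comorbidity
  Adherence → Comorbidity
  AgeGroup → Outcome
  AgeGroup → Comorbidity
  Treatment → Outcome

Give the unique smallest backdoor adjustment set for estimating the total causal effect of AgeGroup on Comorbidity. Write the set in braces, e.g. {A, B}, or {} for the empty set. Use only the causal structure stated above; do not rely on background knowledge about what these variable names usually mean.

{Adherence}

Variables eligible for adjustment (non-descendants of AgeGroup, excluding AgeGroup and Comorbidity): {Adherence, Treatment}.
Backdoor paths from AgeGroup to Comorbidity:
  P1: AgeGroup <- Adherence -> Comorbidity
The empty set is not sufficient: P1 (AgeGroup <- Adherence -> Comorbidity) has no collider blocking it and no conditioned non-collider, so it is open.
Try {Adherence}:
  P1: blocked at fork node Adherence ∈ conditioning set.
{Adherence} contains no descendant of AgeGroup and blocks every backdoor path.
No other singleton works — e.g. {Treatment} leaves P1 open — so {Adherence} is the unique smallest valid adjustment set.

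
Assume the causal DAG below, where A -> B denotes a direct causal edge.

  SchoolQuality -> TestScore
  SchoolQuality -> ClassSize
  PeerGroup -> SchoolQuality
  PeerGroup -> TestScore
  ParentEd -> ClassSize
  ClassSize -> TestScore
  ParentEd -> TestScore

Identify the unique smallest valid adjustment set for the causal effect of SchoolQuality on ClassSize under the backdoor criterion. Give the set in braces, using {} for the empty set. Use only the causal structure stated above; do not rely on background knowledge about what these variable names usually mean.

{}

Variables eligible for adjustment (non-descendants of SchoolQuality, excluding SchoolQuality and ClassSize): {ParentEd, PeerGroup}.
Backdoor paths from SchoolQuality to ClassSize:
  P1: SchoolQuality <- PeerGroup -> TestScore <- ParentEd -> ClassSize
  P2: SchoolQuality <- PeerGroup -> TestScore <- ClassSize
Each backdoor path contains an unconditioned collider, so every path is already blocked with the empty conditioning set:
  P1: blocked at collider TestScore (neither it nor any descendant is in the conditioning set).
  P2: blocked at collider TestScore (neither it nor any descendant is in the conditioning set).
The empty set is therefore the unique smallest valid set.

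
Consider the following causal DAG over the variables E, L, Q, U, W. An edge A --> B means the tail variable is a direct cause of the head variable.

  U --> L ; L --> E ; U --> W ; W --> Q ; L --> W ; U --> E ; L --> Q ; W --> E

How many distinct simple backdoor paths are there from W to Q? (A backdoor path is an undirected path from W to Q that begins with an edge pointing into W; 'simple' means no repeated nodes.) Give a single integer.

A backdoor path from W to Q is any simple undirected path whose first edge points into W (i.e. leaves W via a parent).
Parents of W: {L, U}.
Enumerating:
  P1: W <- U -> L -> Q
  P2: W <- U -> E <- L -> Q
  P3: W <- L -> Q
That exhausts the simple backdoor paths. Count: 3.

3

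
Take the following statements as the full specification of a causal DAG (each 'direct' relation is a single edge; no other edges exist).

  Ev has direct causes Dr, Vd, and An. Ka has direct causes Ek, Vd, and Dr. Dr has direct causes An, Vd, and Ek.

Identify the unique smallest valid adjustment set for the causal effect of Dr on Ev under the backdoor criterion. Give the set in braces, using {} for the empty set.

{An, Vd}

Variables eligible for adjustment (non-descendants of Dr, excluding Dr and Ev): {An, Ek, Vd}.
Backdoor paths from Dr to Ev:
  P1: Dr <- An -> Ev
  P2: Dr <- Vd -> Ev
  P3: Dr <- Ek -> Ka <- Vd -> Ev
The empty set is not sufficient: P1 (Dr <- An -> Ev) has no collider blocking it and no conditioned non-collider, so it is open.
Try {An, Vd}:
  P1: blocked at fork node An ∈ conditioning set.
  P2: blocked at fork node Vd ∈ conditioning set.
  P3: blocked at collider Ka (neither it nor any descendant is in the conditioning set).
{An, Vd} contains no descendant of Dr and blocks every backdoor path.
Every element of {An, Vd} is needed (dropping An leaves P1 open; dropping Vd leaves P2 open), so no proper subset is valid.
Among all size-2 subsets of the eligible variables, only {An, Vd} blocks every backdoor path, so it is the unique smallest valid adjustment set.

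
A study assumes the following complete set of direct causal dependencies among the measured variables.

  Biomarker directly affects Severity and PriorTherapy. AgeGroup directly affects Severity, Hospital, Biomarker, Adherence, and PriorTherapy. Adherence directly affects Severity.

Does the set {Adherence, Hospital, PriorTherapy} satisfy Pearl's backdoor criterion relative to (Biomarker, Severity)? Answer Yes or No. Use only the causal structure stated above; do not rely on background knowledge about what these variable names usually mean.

No

Backdoor paths from Biomarker to Severity (paths whose first edge points into Biomarker):
  P1: Biomarker <- AgeGroup -> Adherence -> Severity
  P2: Biomarker <- AgeGroup -> Severity
Condition 1 (no descendant of Biomarker in the set): FAILS — PriorTherapy is a descendant of Biomarker.
Condition 2 (every backdoor path blocked by {Adherence, Hospital, PriorTherapy}):
  P1: blocked at chain node Adherence ∈ conditioning set.
  P2: open — no interior node is in the conditioning set.
{Adherence, Hospital, PriorTherapy} does not satisfy the backdoor criterion.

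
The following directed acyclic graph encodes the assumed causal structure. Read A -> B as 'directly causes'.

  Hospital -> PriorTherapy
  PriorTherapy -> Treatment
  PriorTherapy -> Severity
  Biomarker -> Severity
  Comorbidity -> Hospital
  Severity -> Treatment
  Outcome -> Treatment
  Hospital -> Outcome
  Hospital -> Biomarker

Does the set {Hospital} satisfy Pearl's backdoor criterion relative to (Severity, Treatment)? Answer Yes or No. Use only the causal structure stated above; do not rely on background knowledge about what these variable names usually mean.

No

Backdoor paths from Severity to Treatment (paths whose first edge points into Severity):
  P1: Severity <- PriorTherapy <- Hospital -> Outcome -> Treatment
  P2: Severity <- PriorTherapy -> Treatment
  P3: Severity <- Biomarker <- Hospital -> PriorTherapy -> Treatment
  P4: Severity <- Biomarker <- Hospital -> Outcome -> Treatment
Condition 1 (no descendant of Severity in the set): holds — descendants of Severity are {Treatment}; none are in {Hospital}.
Condition 2 (every backdoor path blocked by {Hospital}):
  P1: blocked at fork node Hospital ∈ conditioning set.
  P2: open — no interior node is in the conditioning set.
  P3: blocked at fork node Hospital ∈ conditioning set.
  P4: blocked at fork node Hospital ∈ conditioning set.
{Hospital} does not satisfy the backdoor criterion.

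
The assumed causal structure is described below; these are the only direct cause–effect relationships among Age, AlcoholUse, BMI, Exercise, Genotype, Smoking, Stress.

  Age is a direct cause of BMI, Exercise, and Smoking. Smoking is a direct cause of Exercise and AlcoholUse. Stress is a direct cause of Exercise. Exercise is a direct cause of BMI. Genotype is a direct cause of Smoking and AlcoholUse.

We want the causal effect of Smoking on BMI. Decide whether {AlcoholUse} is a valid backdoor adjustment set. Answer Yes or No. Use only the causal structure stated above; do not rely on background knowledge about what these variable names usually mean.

No

Backdoor paths from Smoking to BMI (paths whose first edge points into Smoking):
  P1: Smoking <- Age -> Exercise -> BMI
  P2: Smoking <- Age -> BMI
Condition 1 (no descendant of Smoking in the set): FAILS — AlcoholUse is a descendant of Smoking.
Condition 2 (every backdoor path blocked by {AlcoholUse}):
  P1: open — no interior node is in the conditioning set.
  P2: open — no interior node is in the conditioning set.
{AlcoholUse} does not satisfy the backdoor criterion.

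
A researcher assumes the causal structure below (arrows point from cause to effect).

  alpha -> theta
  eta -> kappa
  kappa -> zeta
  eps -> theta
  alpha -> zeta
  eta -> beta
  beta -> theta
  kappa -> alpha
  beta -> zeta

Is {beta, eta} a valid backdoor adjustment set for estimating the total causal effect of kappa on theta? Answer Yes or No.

Yes

Backdoor paths from kappa to theta (paths whose first edge points into kappa):
  P1: kappa <- eta -> beta -> zeta <- alpha -> theta
  P2: kappa <- eta -> beta -> theta
Condition 1 (no descendant of kappa in the set): holds — descendants of kappa are {alpha, theta, zeta}; none are in {beta, eta}.
Condition 2 (every backdoor path blocked by {beta, eta}):
  P1: blocked at fork node eta ∈ conditioning set.
  P2: blocked at fork node eta ∈ conditioning set.
{beta, eta} satisfies the backdoor criterion.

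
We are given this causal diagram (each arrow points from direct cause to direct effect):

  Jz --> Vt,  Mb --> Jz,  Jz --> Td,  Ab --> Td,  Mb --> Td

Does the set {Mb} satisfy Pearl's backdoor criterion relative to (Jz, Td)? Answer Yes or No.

Backdoor paths from Jz to Td (paths whose first edge points into Jz):
  P1: Jz <- Mb -> Td
Condition 1 (no descendant of Jz in the set): holds — descendants of Jz are {Td, Vt}; none are in {Mb}.
Condition 2 (every backdoor path blocked by {Mb}):
  P1: blocked at fork node Mb ∈ conditioning set.
{Mb} satisfies the backdoor criterion.

Yes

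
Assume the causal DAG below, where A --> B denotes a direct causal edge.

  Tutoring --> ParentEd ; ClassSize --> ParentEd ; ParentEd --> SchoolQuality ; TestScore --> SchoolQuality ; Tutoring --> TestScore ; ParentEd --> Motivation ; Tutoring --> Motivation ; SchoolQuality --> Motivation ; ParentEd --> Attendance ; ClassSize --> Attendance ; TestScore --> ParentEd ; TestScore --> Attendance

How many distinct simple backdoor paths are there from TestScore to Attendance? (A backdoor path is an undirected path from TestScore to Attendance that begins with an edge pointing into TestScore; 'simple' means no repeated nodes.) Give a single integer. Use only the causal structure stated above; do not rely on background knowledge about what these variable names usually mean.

A backdoor path from TestScore to Attendance is any simple undirected path whose first edge points into TestScore (i.e. leaves TestScore via a parent).
Parents of TestScore: {Tutoring}.
Enumerating:
  P1: TestScore <- Tutoring -> ParentEd <- ClassSize -> Attendance
  P2: TestScore <- Tutoring -> ParentEd -> Attendance
  P3: TestScore <- Tutoring -> Motivation <- ParentEd <- ClassSize -> Attendance
  P4: TestScore <- Tutoring -> Motivation <- ParentEd -> Attendance
  P5: TestScore <- Tutoring -> Motivation <- SchoolQuality <- ParentEd <- ClassSize -> Attendance
  P6: TestScore <- Tutoring -> Motivation <- SchoolQuality <- ParentEd -> Attendance
That exhausts the simple backdoor paths. Count: 6.

6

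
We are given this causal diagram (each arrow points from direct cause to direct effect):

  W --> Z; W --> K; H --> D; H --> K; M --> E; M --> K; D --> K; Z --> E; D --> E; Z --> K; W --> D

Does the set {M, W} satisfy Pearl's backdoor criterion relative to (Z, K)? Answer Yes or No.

Backdoor paths from Z to K (paths whose first edge points into Z):
  P1: Z <- W -> D <- H -> K
  P2: Z <- W -> D -> K
  P3: Z <- W -> D -> E <- M -> K
  P4: Z <- W -> K
Condition 1 (no descendant of Z in the set): holds — descendants of Z are {E, K}; none are in {M, W}.
Condition 2 (every backdoor path blocked by {M, W}):
  P1: blocked at fork node W ∈ conditioning set.
  P2: blocked at fork node W ∈ conditioning set.
  P3: blocked at fork node W ∈ conditioning set.
  P4: blocked at fork node W ∈ conditioning set.
{M, W} satisfies the backdoor criterion.

Yes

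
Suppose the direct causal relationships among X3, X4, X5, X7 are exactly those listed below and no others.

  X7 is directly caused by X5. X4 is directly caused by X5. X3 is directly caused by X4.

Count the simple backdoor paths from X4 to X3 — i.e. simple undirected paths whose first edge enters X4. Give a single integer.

0

A backdoor path from X4 to X3 is any simple undirected path whose first edge points into X4 (i.e. leaves X4 via a parent).
Parents of X4: {X5}.
No simple path from any parent of X4 reaches X3 without revisiting X4, so there are no backdoor paths.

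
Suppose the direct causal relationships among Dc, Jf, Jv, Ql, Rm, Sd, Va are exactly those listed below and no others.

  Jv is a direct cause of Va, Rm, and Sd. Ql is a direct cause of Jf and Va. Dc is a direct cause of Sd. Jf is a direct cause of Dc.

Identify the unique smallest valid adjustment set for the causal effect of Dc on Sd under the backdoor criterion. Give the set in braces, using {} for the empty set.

{}

Variables eligible for adjustment (non-descendants of Dc, excluding Dc and Sd): {Jf, Jv, Ql, Rm, Va}.
Backdoor paths from Dc to Sd:
  P1: Dc <- Jf <- Ql -> Va <- Jv -> Sd
Each backdoor path contains an unconditioned collider, so every path is already blocked with the empty conditioning set:
  P1: blocked at collider Va (neither it nor any descendant is in the conditioning set).
The empty set is therefore the unique smallest valid set.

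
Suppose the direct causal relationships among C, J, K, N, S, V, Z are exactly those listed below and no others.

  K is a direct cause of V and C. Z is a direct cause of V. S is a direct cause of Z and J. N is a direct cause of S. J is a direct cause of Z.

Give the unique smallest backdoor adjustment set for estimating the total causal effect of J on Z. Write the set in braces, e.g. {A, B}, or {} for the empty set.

Variables eligible for adjustment (non-descendants of J, excluding J and Z): {C, K, N, S}.
Backdoor paths from J to Z:
  P1: J <- S -> Z
The empty set is not sufficient: P1 (J <- S -> Z) has no collider blocking it and no conditioned non-collider, so it is open.
Try {S}:
  P1: blocked at fork node S ∈ conditioning set.
{S} contains no descendant of J and blocks every backdoor path.
No other singleton works — e.g. {K} leaves P1 open — so {S} is the unique smallest valid adjustment set.

{S}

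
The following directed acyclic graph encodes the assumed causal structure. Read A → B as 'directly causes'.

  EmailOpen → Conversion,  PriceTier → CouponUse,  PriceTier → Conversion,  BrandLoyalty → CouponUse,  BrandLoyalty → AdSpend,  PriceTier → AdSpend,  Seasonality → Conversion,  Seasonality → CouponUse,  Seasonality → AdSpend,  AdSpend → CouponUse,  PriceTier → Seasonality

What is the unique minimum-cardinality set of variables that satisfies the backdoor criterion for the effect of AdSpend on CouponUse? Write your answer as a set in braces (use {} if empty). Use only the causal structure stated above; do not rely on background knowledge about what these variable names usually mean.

{BrandLoyalty, PriceTier, Seasonality}

Variables eligible for adjustment (non-descendants of AdSpend, excluding AdSpend and CouponUse): {BrandLoyalty, Conversion, EmailOpen, PriceTier, Seasonality}.
Backdoor paths from AdSpend to CouponUse:
  P1: AdSpend <- PriceTier -> Seasonality -> CouponUse
  P2: AdSpend <- PriceTier -> CouponUse
  P3: AdSpend <- PriceTier -> Conversion <- Seasonality -> CouponUse
  P4: AdSpend <- Seasonality <- PriceTier -> CouponUse
  P5: AdSpend <- Seasonality -> CouponUse
  P6: AdSpend <- Seasonality -> Conversion <- PriceTier -> CouponUse
  P7: AdSpend <- BrandLoyalty -> CouponUse
The empty set is not sufficient: P1 (AdSpend <- PriceTier -> Seasonality -> CouponUse) has no collider blocking it and no conditioned non-collider, so it is open.
Try {BrandLoyalty, PriceTier, Seasonality}:
  P1: blocked at fork node PriceTier ∈ conditioning set.
  P2: blocked at fork node PriceTier ∈ conditioning set.
  P3: blocked at fork node PriceTier ∈ conditioning set.
  P4: blocked at chain node Seasonality ∈ conditioning set.
  P5: blocked at fork node Seasonality ∈ conditioning set.
  P6: blocked at fork node Seasonality ∈ conditioning set.
  P7: blocked at fork node BrandLoyalty ∈ conditioning set.
{BrandLoyalty, PriceTier, Seasonality} contains no descendant of AdSpend and blocks every backdoor path.
Every element of {BrandLoyalty, PriceTier, Seasonality} is needed (dropping BrandLoyalty leaves P7 open; dropping PriceTier leaves P2 open; dropping Seasonality leaves P5 open), so no proper subset is valid.
Among all size-3 subsets of the eligible variables, only {BrandLoyalty, PriceTier, Seasonality} blocks every backdoor path, so it is the unique smallest valid adjustment set.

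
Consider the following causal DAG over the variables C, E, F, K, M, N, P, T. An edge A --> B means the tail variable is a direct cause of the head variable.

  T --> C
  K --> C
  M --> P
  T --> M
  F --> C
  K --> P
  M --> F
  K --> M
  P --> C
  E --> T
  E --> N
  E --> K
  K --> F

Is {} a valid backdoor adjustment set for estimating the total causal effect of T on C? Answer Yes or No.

No

Backdoor paths from T to C (paths whose first edge points into T):
  P1: T <- E -> K -> M -> F -> C
  P2: T <- E -> K -> M -> P -> C
  P3: T <- E -> K -> F <- M -> P -> C
  P4: T <- E -> K -> F -> C
  P5: T <- E -> K -> P <- M -> F -> C
  P6: T <- E -> K -> P -> C
  P7: T <- E -> K -> C
Condition 1 (no descendant of T in the set): holds — descendants of T are {C, F, M, P}; none are in {}.
Condition 2 (every backdoor path blocked by {}):
  P1: open — no interior node is in the conditioning set.
  P2: open — no interior node is in the conditioning set.
  P3: blocked at collider F (neither it nor any descendant is in the conditioning set).
  P4: open — no interior node is in the conditioning set.
  P5: blocked at collider P (neither it nor any descendant is in the conditioning set).
  P6: open — no interior node is in the conditioning set.
  P7: open — no interior node is in the conditioning set.
{} does not satisfy the backdoor criterion.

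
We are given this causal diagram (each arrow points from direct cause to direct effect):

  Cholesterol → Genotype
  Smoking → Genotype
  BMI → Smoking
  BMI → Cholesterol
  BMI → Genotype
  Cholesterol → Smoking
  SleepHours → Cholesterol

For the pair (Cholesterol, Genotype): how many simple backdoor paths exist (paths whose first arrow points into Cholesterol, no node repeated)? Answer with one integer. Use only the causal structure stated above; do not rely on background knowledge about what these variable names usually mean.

A backdoor path from Cholesterol to Genotype is any simple undirected path whose first edge points into Cholesterol (i.e. leaves Cholesterol via a parent).
Parents of Cholesterol: {BMI, SleepHours}.
Enumerating:
  P1: Cholesterol <- BMI -> Smoking -> Genotype
  P2: Cholesterol <- BMI -> Genotype
That exhausts the simple backdoor paths. Count: 2.

2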